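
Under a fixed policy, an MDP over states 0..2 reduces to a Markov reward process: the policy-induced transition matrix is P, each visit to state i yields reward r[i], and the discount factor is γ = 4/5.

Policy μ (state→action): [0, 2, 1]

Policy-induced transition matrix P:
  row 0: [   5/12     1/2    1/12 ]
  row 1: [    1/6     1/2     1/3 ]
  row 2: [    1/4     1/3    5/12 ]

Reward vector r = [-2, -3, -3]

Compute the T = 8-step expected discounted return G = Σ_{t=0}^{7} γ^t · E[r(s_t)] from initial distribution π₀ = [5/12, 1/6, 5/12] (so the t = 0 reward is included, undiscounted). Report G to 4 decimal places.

G = -11.2133

t=0: π = [0.4167, 0.1667, 0.4167], E[r] = -2.5833, γ^t·E[r] = -2.583333, running G = -2.583333
t=1: π = [0.3056, 0.4306, 0.2639], E[r] = -2.6944, γ^t·E[r] = -2.155556, running G = -4.738889
t=2: π = [0.2650, 0.4560, 0.2789], E[r] = -2.7350, γ^t·E[r] = -1.750370, running G = -6.489259
t=3: π = [0.2562, 0.4535, 0.2903], E[r] = -2.7438, γ^t·E[r] = -1.404840, running G = -7.894099
t=4: π = [0.2549, 0.4516, 0.2935], E[r] = -2.7451, γ^t·E[r] = -1.124392, running G = -9.018491
t=5: π = [0.2548, 0.4511, 0.2941], E[r] = -2.7452, γ^t·E[r] = -0.899531, running G = -9.918022
t=6: π = [0.2549, 0.4510, 0.2941], E[r] = -2.7451, γ^t·E[r] = -0.719616, running G = -10.637637
t=7: π = [0.2549, 0.4510, 0.2941], E[r] = -2.7451, γ^t·E[r] = -0.575690, running G = -11.213327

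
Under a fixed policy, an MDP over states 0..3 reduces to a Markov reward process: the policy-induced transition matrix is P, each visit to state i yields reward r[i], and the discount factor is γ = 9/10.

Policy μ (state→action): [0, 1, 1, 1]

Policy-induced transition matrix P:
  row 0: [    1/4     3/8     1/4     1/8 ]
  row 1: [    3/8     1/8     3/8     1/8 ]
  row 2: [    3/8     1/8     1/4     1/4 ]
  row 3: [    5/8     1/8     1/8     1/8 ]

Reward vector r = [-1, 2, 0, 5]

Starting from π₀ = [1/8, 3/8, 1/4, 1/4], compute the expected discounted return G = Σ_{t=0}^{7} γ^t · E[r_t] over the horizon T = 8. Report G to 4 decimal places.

t=0: π = [0.1250, 0.3750, 0.2500, 0.2500], E[r] = 1.8750, γ^t·E[r] = 1.875000, running G = 1.875000
t=1: π = [0.4219, 0.1563, 0.2656, 0.1563], E[r] = 0.6719, γ^t·E[r] = 0.604688, running G = 2.479688
t=2: π = [0.3613, 0.2305, 0.2500, 0.1582], E[r] = 0.8906, γ^t·E[r] = 0.721406, running G = 3.201094
t=3: π = [0.3694, 0.2153, 0.2590, 0.1563], E[r] = 0.8425, γ^t·E[r] = 0.614204, running G = 3.815298
t=4: π = [0.3679, 0.2173, 0.2574, 0.1574], E[r] = 0.8537, γ^t·E[r] = 0.560112, running G = 4.375409
t=5: π = [0.3684, 0.2170, 0.2575, 0.1572], E[r] = 0.8515, γ^t·E[r] = 0.502774, running G = 4.878183
t=6: π = [0.3682, 0.2171, 0.2575, 0.1572], E[r] = 0.8519, γ^t·E[r] = 0.452716, running G = 5.330900
t=7: π = [0.3683, 0.2171, 0.2575, 0.1572], E[r] = 0.8518, γ^t·E[r] = 0.407404, running G = 5.738303

G = 5.7383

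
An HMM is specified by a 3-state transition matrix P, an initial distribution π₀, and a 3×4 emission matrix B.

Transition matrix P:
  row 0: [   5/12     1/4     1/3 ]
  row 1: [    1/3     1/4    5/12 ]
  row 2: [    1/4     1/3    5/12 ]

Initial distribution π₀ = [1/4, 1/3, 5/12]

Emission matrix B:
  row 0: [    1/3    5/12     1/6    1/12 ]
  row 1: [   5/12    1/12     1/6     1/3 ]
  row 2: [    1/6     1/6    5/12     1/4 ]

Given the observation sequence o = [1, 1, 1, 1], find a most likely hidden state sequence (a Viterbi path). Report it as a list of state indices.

t=0: δ = [1.042e-01, 2.778e-02, 6.944e-02]  (obs o_0=1)
t=1: δ = [1.808e-02, 2.170e-03, 5.787e-03]  ψ = [0, 0, 0]  (obs o_1=1)
t=2: δ = [3.140e-03, 3.768e-04, 1.005e-03]  ψ = [0, 0, 0]  (obs o_2=1)
t=3: δ = [5.451e-04, 6.541e-05, 1.744e-04]  ψ = [0, 0, 0]  (obs o_3=1)
backtrack: best end state = 0; path = [0, 0, 0, 0]

path = [0, 0, 0, 0]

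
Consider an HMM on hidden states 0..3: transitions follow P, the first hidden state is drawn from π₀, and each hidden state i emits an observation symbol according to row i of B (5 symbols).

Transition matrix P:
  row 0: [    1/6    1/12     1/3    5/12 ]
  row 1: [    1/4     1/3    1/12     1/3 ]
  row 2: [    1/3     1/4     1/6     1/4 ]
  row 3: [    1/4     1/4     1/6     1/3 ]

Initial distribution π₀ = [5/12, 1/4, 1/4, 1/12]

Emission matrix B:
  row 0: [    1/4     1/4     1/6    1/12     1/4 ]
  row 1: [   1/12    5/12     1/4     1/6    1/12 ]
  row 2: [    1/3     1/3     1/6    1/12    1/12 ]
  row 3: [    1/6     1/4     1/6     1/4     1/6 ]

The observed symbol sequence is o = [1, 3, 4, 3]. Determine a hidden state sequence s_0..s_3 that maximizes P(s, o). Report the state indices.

t=0: δ = [1.042e-01, 1.042e-01, 8.333e-02, 2.083e-02]  (obs o_0=1)
t=1: δ = [2.315e-03, 5.787e-03, 2.894e-03, 1.085e-02]  ψ = [2, 1, 0, 0]  (obs o_1=3)
t=2: δ = [6.782e-04, 2.261e-04, 1.507e-04, 6.028e-04]  ψ = [3, 3, 3, 3]  (obs o_2=4)
t=3: δ = [1.256e-05, 2.512e-05, 1.884e-05, 7.064e-05]  ψ = [3, 3, 0, 0]  (obs o_3=3)
backtrack: best end state = 3; path = [0, 3, 0, 3]

path = [0, 3, 0, 3]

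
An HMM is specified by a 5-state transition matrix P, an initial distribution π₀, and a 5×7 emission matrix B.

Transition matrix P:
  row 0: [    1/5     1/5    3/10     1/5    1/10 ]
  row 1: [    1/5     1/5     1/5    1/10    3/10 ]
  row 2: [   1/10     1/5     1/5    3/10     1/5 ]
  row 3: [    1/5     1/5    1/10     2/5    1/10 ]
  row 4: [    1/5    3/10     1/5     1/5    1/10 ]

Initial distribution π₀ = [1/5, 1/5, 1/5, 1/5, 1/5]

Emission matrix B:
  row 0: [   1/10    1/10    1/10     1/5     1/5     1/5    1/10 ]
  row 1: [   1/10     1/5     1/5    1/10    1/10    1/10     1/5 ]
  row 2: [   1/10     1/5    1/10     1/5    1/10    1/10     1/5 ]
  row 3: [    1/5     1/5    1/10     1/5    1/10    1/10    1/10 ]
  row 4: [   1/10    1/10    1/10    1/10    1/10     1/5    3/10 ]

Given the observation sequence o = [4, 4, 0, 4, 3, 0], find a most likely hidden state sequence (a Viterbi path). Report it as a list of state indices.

path = [0, 2, 3, 3, 3, 3]

t=0: δ = [4.000e-02, 2.000e-02, 2.000e-02, 2.000e-02, 2.000e-02]  (obs o_0=4)
t=1: δ = [1.600e-03, 8.000e-04, 1.200e-03, 8.000e-04, 6.000e-04]  ψ = [0, 0, 0, 0, 1]  (obs o_1=4)
t=2: δ = [3.200e-05, 3.200e-05, 4.800e-05, 7.200e-05, 2.400e-05]  ψ = [0, 0, 0, 2, 1]  (obs o_2=0)
t=3: δ = [2.880e-06, 1.440e-06, 9.600e-07, 2.880e-06, 9.600e-07]  ψ = [3, 3, 0, 3, 1]  (obs o_3=4)
t=4: δ = [1.152e-07, 5.760e-08, 1.728e-07, 2.304e-07, 4.320e-08]  ψ = [0, 0, 0, 3, 1]  (obs o_4=3)
t=5: δ = [4.608e-09, 4.608e-09, 3.456e-09, 1.843e-08, 3.456e-09]  ψ = [3, 3, 0, 3, 2]  (obs o_5=0)
backtrack: best end state = 3; path = [0, 2, 3, 3, 3, 3]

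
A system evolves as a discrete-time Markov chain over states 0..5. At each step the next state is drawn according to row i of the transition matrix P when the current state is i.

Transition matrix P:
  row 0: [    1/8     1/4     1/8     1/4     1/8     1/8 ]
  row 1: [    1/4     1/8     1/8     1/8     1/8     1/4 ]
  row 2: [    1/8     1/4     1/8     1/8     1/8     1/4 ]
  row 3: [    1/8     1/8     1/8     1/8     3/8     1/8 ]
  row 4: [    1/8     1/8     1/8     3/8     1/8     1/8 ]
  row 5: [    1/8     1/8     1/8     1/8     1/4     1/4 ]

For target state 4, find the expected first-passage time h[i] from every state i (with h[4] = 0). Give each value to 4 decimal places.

First-step conditioning: h[4] = 0; for i ≠ 4, h[i] = 1 + Σ_k P[i][k]·h[k].
  h[0] = 1 + 1/8·h[0] + 1/4·h[1] + 1/8·h[2] + 1/4·h[3] + 1/8·h[5]
  h[1] = 1 + 1/4·h[0] + 1/8·h[1] + 1/8·h[2] + 1/8·h[3] + 1/4·h[5]
  h[2] = 1 + 1/8·h[0] + 1/4·h[1] + 1/8·h[2] + 1/8·h[3] + 1/4·h[5]
  h[3] = 1 + 1/8·h[0] + 1/8·h[1] + 1/8·h[2] + 1/8·h[3] + 1/8·h[5]
  h[5] = 1 + 1/8·h[0] + 1/8·h[1] + 1/8·h[2] + 1/8·h[3] + 1/4·h[5]
Solving the 5×5 linear system over states ≠ 4 gives exactly h = [36352/6913, 36800/6913, 36856/6913, 28224/6913, 0, 32256/6913] (h[4] = 0 is the target).

h = [5.2585, 5.3233, 5.3314, 4.0827, 0.0000, 4.6660]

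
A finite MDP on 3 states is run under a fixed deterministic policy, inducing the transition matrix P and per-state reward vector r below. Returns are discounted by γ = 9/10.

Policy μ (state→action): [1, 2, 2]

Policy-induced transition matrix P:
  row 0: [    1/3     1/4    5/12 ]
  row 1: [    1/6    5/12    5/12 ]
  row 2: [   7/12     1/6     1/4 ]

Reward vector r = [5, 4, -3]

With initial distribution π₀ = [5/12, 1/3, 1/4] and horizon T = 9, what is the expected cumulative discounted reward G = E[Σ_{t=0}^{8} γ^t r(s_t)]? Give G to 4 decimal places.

t=0: π = [0.4167, 0.3333, 0.2500], E[r] = 2.6667, γ^t·E[r] = 2.666667, running G = 2.666667
t=1: π = [0.3403, 0.2847, 0.3750], E[r] = 1.7153, γ^t·E[r] = 1.543750, running G = 4.210417
t=2: π = [0.3796, 0.2662, 0.3542], E[r] = 1.9005, γ^t·E[r] = 1.539375, running G = 5.749792
t=3: π = [0.3775, 0.2649, 0.3576], E[r] = 1.8740, γ^t·E[r] = 1.366172, running G = 7.115964
t=4: π = [0.3786, 0.2643, 0.3571], E[r] = 1.8792, γ^t·E[r] = 1.232930, running G = 8.348893
t=5: π = [0.3785, 0.2643, 0.3572], E[r] = 1.8784, γ^t·E[r] = 1.109203, running G = 9.458096
t=6: π = [0.3786, 0.2643, 0.3571], E[r] = 1.8786, γ^t·E[r] = 0.998359, running G = 10.456455
t=7: π = [0.3786, 0.2643, 0.3571], E[r] = 1.8786, γ^t·E[r] = 0.898513, running G = 11.354969
t=8: π = [0.3786, 0.2643, 0.3571], E[r] = 1.8786, γ^t·E[r] = 0.808664, running G = 12.163632

G = 12.1636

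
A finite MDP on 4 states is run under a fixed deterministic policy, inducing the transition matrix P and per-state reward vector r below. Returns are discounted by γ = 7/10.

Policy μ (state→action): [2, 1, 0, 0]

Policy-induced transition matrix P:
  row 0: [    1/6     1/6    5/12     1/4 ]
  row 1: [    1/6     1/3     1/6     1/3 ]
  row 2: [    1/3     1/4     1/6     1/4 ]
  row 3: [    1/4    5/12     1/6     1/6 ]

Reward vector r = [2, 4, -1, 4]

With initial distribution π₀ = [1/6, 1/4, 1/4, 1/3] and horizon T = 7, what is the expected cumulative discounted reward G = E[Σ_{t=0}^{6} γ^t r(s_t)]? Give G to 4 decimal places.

G = 7.4637

t=0: π = [0.1667, 0.2500, 0.2500, 0.3333], E[r] = 2.4167, γ^t·E[r] = 2.416667, running G = 2.416667
t=1: π = [0.2361, 0.3125, 0.2083, 0.2431], E[r] = 2.4861, γ^t·E[r] = 1.740278, running G = 4.156944
t=2: π = [0.2216, 0.2969, 0.2257, 0.2558], E[r] = 2.4282, γ^t·E[r] = 1.189838, running G = 5.346782
t=3: π = [0.2256, 0.2989, 0.2221, 0.2534], E[r] = 2.4384, γ^t·E[r] = 0.836377, running G = 6.183159
t=4: π = [0.2248, 0.2983, 0.2231, 0.2538], E[r] = 2.4351, γ^t·E[r] = 0.584661, running G = 6.767820
t=5: π = [0.2250, 0.2984, 0.2229, 0.2537], E[r] = 2.4357, γ^t·E[r] = 0.409365, running G = 7.177185
t=6: π = [0.2250, 0.2984, 0.2229, 0.2537], E[r] = 2.4355, γ^t·E[r] = 0.286536, running G = 7.463721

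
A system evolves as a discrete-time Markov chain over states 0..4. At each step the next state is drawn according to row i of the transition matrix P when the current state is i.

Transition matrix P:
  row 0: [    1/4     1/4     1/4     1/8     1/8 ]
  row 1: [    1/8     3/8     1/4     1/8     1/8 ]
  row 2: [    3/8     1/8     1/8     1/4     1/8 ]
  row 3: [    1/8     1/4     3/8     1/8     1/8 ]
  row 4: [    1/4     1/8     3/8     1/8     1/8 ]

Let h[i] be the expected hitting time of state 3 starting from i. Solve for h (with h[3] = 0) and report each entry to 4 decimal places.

First-step conditioning: h[3] = 0; for i ≠ 3, h[i] = 1 + Σ_k P[i][k]·h[k].
  h[0] = 1 + 1/4·h[0] + 1/4·h[1] + 1/4·h[2] + 1/8·h[4]
  h[1] = 1 + 1/8·h[0] + 3/8·h[1] + 1/4·h[2] + 1/8·h[4]
  h[2] = 1 + 3/8·h[0] + 1/8·h[1] + 1/8·h[2] + 1/8·h[4]
  h[4] = 1 + 1/4·h[0] + 1/8·h[1] + 3/8·h[2] + 1/8·h[4]
Solving the 4×4 linear system over states ≠ 3 gives exactly h = [576/89, 576/89, 512/89, 0, 568/89] (h[3] = 0 is the target).

h = [6.4719, 6.4719, 5.7528, 0.0000, 6.3820]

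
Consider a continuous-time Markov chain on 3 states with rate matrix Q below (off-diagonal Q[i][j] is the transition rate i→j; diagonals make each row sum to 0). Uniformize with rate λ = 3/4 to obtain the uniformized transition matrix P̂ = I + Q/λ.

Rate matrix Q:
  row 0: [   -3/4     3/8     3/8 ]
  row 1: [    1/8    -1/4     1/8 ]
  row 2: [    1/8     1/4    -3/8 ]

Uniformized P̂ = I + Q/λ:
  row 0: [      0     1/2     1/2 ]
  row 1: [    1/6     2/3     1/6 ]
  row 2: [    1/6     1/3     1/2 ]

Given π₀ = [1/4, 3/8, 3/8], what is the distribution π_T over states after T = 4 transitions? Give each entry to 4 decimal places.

t=0: π = [0.2500, 0.3750, 0.3750]
t=1: π = [0.1250, 0.5000, 0.3750]
t=2: π = [0.1458, 0.5208, 0.3333]
t=3: π = [0.1424, 0.5313, 0.3264]
t=4: π = [0.1429, 0.5341, 0.3229]

π = [0.1429, 0.5341, 0.3229]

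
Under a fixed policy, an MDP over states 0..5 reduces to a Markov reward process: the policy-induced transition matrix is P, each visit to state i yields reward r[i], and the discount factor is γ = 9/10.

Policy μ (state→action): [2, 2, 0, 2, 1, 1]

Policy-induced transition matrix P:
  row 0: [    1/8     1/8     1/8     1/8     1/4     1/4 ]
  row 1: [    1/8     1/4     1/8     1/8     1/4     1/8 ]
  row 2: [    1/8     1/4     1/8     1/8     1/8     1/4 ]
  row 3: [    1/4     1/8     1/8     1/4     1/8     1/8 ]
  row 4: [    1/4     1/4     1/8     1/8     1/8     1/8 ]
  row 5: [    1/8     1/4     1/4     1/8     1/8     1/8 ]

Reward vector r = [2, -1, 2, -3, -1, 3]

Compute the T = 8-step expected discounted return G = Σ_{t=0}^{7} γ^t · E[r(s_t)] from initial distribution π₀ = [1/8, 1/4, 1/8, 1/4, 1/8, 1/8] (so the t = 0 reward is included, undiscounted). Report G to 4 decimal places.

G = 1.1092

t=0: π = [0.1250, 0.2500, 0.1250, 0.2500, 0.1250, 0.1250], E[r] = -0.2500, γ^t·E[r] = -0.250000, running G = -0.250000
t=1: π = [0.1719, 0.2031, 0.1406, 0.1563, 0.1719, 0.1563], E[r] = 0.2500, γ^t·E[r] = 0.225000, running G = -0.025000
t=2: π = [0.1660, 0.2090, 0.1445, 0.1445, 0.1719, 0.1641], E[r] = 0.2988, γ^t·E[r] = 0.242051, running G = 0.217051
t=3: π = [0.1646, 0.2112, 0.1455, 0.1431, 0.1719, 0.1638], E[r] = 0.2993, γ^t·E[r] = 0.218202, running G = 0.435252
t=4: π = [0.1644, 0.2115, 0.1455, 0.1429, 0.1720, 0.1638], E[r] = 0.2988, γ^t·E[r] = 0.196041, running G = 0.631294
t=5: π = [0.1644, 0.2116, 0.1455, 0.1429, 0.1720, 0.1637], E[r] = 0.2987, γ^t·E[r] = 0.176367, running G = 0.807661
t=6: π = [0.1644, 0.2116, 0.1455, 0.1429, 0.1720, 0.1637], E[r] = 0.2987, γ^t·E[r] = 0.158723, running G = 0.966384
t=7: π = [0.1644, 0.2116, 0.1455, 0.1429, 0.1720, 0.1637], E[r] = 0.2987, γ^t·E[r] = 0.142850, running G = 1.109234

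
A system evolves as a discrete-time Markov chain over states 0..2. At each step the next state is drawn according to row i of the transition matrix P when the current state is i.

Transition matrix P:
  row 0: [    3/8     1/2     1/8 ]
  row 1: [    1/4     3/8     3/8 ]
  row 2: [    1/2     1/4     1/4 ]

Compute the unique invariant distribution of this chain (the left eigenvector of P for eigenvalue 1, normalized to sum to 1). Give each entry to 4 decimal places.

π = [0.3582, 0.3881, 0.2537]

Balance equations π_j = Σ_i π_i·P[i][j]:
  π_0 = 3/8·π_0 + 1/4·π_1 + 1/2·π_2
  π_1 = 1/2·π_0 + 3/8·π_1 + 1/4·π_2
  normalize: π_0 + π_1 + π_2 = 1
Solving the linear system gives exactly π = [24/67, 26/67, 17/67].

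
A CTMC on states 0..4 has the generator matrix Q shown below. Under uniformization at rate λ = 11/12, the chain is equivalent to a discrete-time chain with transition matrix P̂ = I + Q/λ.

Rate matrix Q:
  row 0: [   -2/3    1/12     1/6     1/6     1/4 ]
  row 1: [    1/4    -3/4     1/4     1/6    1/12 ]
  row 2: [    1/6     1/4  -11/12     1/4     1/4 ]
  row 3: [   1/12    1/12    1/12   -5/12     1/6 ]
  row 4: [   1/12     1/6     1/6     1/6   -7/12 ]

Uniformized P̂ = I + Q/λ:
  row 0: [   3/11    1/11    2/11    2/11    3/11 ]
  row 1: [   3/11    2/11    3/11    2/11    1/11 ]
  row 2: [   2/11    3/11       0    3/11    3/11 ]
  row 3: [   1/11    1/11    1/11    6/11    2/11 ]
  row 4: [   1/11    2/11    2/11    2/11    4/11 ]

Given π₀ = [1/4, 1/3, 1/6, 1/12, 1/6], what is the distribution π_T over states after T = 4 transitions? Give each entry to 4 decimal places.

π = [0.1619, 0.1530, 0.1425, 0.3029, 0.2397]

t=0: π = [0.2500, 0.3333, 0.1667, 0.0833, 0.1667]
t=1: π = [0.2121, 0.1667, 0.1742, 0.2273, 0.2197]
t=2: π = [0.1756, 0.1577, 0.1446, 0.2803, 0.2417]
t=3: π = [0.1647, 0.1535, 0.1444, 0.2969, 0.2405]
t=4: π = [0.1619, 0.1530, 0.1425, 0.3029, 0.2397]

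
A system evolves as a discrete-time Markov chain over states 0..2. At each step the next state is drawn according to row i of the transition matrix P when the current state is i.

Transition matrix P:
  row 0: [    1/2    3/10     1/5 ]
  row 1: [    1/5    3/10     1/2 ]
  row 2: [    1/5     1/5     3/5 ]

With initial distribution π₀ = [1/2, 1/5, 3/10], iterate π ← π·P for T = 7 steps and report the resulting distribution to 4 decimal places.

π = [0.2858, 0.2540, 0.4602]

t=0: π = [0.5000, 0.2000, 0.3000]
t=1: π = [0.3500, 0.2700, 0.3800]
t=2: π = [0.3050, 0.2620, 0.4330]
t=3: π = [0.2915, 0.2567, 0.4518]
t=4: π = [0.2875, 0.2548, 0.4577]
t=5: π = [0.2862, 0.2542, 0.4595]
t=6: π = [0.2859, 0.2540, 0.4601]
t=7: π = [0.2858, 0.2540, 0.4602]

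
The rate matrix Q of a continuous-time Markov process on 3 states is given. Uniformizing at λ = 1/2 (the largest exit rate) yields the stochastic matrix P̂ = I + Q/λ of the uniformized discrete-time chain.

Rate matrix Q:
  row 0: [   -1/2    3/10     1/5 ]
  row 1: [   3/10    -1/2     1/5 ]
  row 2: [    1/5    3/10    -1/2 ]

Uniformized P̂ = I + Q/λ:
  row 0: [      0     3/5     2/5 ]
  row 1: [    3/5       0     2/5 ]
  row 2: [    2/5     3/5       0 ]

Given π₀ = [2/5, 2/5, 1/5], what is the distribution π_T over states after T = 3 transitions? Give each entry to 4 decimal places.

π = [0.3392, 0.3696, 0.2912]

t=0: π = [0.4000, 0.4000, 0.2000]
t=1: π = [0.3200, 0.3600, 0.3200]
t=2: π = [0.3440, 0.3840, 0.2720]
t=3: π = [0.3392, 0.3696, 0.2912]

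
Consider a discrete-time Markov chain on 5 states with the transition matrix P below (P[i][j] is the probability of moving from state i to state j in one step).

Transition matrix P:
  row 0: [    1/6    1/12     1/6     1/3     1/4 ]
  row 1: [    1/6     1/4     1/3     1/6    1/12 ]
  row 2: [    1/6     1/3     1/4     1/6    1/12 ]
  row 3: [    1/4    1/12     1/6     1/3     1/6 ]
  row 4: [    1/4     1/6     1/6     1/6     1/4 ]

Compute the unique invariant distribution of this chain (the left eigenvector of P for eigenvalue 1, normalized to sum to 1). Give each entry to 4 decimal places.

Balance equations π_j = Σ_i π_i·P[i][j]:
  π_0 = 1/6·π_0 + 1/6·π_1 + 1/6·π_2 + 1/4·π_3 + 1/4·π_4
  π_1 = 1/12·π_0 + 1/4·π_1 + 1/3·π_2 + 1/12·π_3 + 1/6·π_4
  π_2 = 1/6·π_0 + 1/3·π_1 + 1/4·π_2 + 1/6·π_3 + 1/6·π_4
  π_3 = 1/3·π_0 + 1/6·π_1 + 1/6·π_2 + 1/3·π_3 + 1/6·π_4
  normalize: π_0 + π_1 + π_2 + π_3 + π_4 = 1
Solving the linear system gives exactly π = [116/579, 1361/7527, 1616/7527, 139/579, 95/579].

π = [0.2003, 0.1808, 0.2147, 0.2401, 0.1641]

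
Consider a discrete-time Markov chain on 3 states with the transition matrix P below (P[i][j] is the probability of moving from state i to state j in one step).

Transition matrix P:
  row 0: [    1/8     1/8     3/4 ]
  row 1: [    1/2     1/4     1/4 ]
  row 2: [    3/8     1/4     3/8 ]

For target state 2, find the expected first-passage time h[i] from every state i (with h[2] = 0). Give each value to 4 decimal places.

First-step conditioning: h[2] = 0; for i ≠ 2, h[i] = 1 + Σ_k P[i][k]·h[k].
  h[0] = 1 + 1/8·h[0] + 1/8·h[1]
  h[1] = 1 + 1/2·h[0] + 1/4·h[1]
Solving the 2×2 linear system over states ≠ 2 gives exactly h = [28/19, 44/19, 0] (h[2] = 0 is the target).

h = [1.4737, 2.3158, 0.0000]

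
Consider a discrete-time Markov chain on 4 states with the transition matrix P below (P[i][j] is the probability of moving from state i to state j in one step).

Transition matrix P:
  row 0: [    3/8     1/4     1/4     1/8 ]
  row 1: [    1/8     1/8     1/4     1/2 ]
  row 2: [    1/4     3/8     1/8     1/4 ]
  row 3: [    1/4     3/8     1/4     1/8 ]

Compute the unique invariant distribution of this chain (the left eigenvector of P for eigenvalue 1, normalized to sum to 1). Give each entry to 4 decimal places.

Balance equations π_j = Σ_i π_i·P[i][j]:
  π_0 = 3/8·π_0 + 1/8·π_1 + 1/4·π_2 + 1/4·π_3
  π_1 = 1/4·π_0 + 1/8·π_1 + 3/8·π_2 + 3/8·π_3
  π_2 = 1/4·π_0 + 1/4·π_1 + 1/8·π_2 + 1/4·π_3
  normalize: π_0 + π_1 + π_2 + π_3 = 1
Solving the linear system gives exactly π = [17/69, 19/69, 2/9, 53/207].

π = [0.2464, 0.2754, 0.2222, 0.2560]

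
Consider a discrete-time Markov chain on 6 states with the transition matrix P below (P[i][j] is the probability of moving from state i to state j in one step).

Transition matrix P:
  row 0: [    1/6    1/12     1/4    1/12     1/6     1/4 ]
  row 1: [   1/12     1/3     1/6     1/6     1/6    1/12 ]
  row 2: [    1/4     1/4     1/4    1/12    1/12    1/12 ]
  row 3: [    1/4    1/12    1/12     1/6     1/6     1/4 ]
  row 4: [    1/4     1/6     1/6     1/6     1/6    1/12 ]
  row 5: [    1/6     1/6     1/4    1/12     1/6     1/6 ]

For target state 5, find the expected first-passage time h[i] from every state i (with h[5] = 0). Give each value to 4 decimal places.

First-step conditioning: h[5] = 0; for i ≠ 5, h[i] = 1 + Σ_k P[i][k]·h[k].
  h[0] = 1 + 1/6·h[0] + 1/12·h[1] + 1/4·h[2] + 1/12·h[3] + 1/6·h[4]
  h[1] = 1 + 1/12·h[0] + 1/3·h[1] + 1/6·h[2] + 1/6·h[3] + 1/6·h[4]
  h[2] = 1 + 1/4·h[0] + 1/4·h[1] + 1/4·h[2] + 1/12·h[3] + 1/12·h[4]
  h[3] = 1 + 1/4·h[0] + 1/12·h[1] + 1/12·h[2] + 1/6·h[3] + 1/6·h[4]
  h[4] = 1 + 1/4·h[0] + 1/6·h[1] + 1/6·h[2] + 1/6·h[3] + 1/6·h[4]
Solving the 5×5 linear system over states ≠ 5 gives exactly h = [28876/4689, 34588/4689, 34244/4689, 3100/521, 11212/1563, 0] (h[5] = 0 is the target).

h = [6.1582, 7.3764, 7.3030, 5.9501, 7.1734, 0.0000]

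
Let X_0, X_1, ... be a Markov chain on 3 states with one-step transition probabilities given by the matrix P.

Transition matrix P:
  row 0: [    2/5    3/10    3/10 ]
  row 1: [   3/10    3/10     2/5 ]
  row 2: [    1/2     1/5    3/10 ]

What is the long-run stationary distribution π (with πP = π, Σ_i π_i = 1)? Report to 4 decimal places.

Balance equations π_j = Σ_i π_i·P[i][j]:
  π_0 = 2/5·π_0 + 3/10·π_1 + 1/2·π_2
  π_1 = 3/10·π_0 + 3/10·π_1 + 1/5·π_2
  normalize: π_0 + π_1 + π_2 = 1
Solving the linear system gives exactly π = [41/101, 27/101, 33/101].

π = [0.4059, 0.2673, 0.3267]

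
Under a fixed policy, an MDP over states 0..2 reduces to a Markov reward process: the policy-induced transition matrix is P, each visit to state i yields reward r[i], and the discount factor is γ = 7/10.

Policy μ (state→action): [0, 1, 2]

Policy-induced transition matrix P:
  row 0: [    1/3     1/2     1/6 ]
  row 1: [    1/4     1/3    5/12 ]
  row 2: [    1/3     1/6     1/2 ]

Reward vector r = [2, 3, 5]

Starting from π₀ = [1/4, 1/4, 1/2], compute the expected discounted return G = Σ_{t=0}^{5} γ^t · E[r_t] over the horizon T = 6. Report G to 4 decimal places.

G = 10.4482

t=0: π = [0.2500, 0.2500, 0.5000], E[r] = 3.7500, γ^t·E[r] = 3.750000, running G = 3.750000
t=1: π = [0.3125, 0.2917, 0.3958], E[r] = 3.4792, γ^t·E[r] = 2.435417, running G = 6.185417
t=2: π = [0.3090, 0.3194, 0.3715], E[r] = 3.4340, γ^t·E[r] = 1.682674, running G = 7.868090
t=3: π = [0.3067, 0.3229, 0.3704], E[r] = 3.4340, γ^t·E[r] = 1.177872, running G = 9.045962
t=4: π = [0.3064, 0.3227, 0.3709], E[r] = 3.4353, γ^t·E[r] = 0.824811, running G = 9.870773
t=5: π = [0.3064, 0.3226, 0.3710], E[r] = 3.4355, γ^t·E[r] = 0.577403, running G = 10.448176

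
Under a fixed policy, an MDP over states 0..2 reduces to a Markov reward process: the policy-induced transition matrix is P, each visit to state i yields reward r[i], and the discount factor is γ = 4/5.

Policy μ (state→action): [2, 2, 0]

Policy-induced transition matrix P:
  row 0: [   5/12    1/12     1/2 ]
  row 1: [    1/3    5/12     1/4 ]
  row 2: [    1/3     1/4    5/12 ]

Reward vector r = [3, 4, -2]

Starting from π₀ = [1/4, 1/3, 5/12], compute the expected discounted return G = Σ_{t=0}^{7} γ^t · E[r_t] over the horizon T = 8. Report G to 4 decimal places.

t=0: π = [0.2500, 0.3333, 0.4167], E[r] = 1.2500, γ^t·E[r] = 1.250000, running G = 1.250000
t=1: π = [0.3542, 0.2639, 0.3819], E[r] = 1.3542, γ^t·E[r] = 1.083333, running G = 2.333333
t=2: π = [0.3628, 0.2350, 0.4022], E[r] = 1.2240, γ^t·E[r] = 0.783333, running G = 3.116667
t=3: π = [0.3636, 0.2287, 0.4077], E[r] = 1.1900, γ^t·E[r] = 0.609259, running G = 3.725926
t=4: π = [0.3636, 0.2275, 0.4089], E[r] = 1.1833, γ^t·E[r] = 0.484667, running G = 4.210593
t=5: π = [0.3636, 0.2273, 0.4090], E[r] = 1.1821, γ^t·E[r] = 0.387340, running G = 4.597933
t=6: π = [0.3636, 0.2273, 0.4091], E[r] = 1.1819, γ^t·E[r] = 0.309818, running G = 4.907750
t=7: π = [0.3636, 0.2273, 0.4091], E[r] = 1.1818, γ^t·E[r] = 0.247847, running G = 5.155597

G = 5.1556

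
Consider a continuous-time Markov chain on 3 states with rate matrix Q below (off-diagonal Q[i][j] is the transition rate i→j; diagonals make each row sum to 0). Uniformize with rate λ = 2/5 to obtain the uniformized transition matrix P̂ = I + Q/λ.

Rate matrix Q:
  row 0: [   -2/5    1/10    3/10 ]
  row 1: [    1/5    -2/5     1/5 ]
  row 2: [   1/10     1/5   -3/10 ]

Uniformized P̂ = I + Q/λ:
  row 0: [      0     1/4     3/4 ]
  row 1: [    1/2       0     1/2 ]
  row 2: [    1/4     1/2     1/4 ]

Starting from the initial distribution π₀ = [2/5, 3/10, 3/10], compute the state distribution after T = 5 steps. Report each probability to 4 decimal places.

t=0: π = [0.4000, 0.3000, 0.3000]
t=1: π = [0.2250, 0.2500, 0.5250]
t=2: π = [0.2563, 0.3188, 0.4250]
t=3: π = [0.2656, 0.2766, 0.4578]
t=4: π = [0.2527, 0.2953, 0.4520]
t=5: π = [0.2606, 0.2892, 0.4502]

π = [0.2606, 0.2892, 0.4502]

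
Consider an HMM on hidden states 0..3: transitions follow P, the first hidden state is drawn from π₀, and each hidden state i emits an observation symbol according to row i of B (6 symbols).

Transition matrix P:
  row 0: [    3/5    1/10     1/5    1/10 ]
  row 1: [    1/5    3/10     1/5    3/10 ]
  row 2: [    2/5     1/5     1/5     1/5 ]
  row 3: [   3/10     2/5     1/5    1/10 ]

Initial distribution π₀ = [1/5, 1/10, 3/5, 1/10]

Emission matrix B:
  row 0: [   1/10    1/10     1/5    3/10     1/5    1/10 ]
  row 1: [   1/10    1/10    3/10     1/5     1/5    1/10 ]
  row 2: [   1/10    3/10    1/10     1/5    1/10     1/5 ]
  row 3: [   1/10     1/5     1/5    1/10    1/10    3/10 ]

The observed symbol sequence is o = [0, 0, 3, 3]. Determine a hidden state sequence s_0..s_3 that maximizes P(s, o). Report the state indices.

t=0: δ = [2.000e-02, 1.000e-02, 6.000e-02, 1.000e-02]  (obs o_0=0)
t=1: δ = [2.400e-03, 1.200e-03, 1.200e-03, 1.200e-03]  ψ = [2, 2, 2, 2]  (obs o_1=0)
t=2: δ = [4.320e-04, 9.600e-05, 9.600e-05, 3.600e-05]  ψ = [0, 3, 0, 1]  (obs o_2=3)
t=3: δ = [7.776e-05, 8.640e-06, 1.728e-05, 4.320e-06]  ψ = [0, 0, 0, 0]  (obs o_3=3)
backtrack: best end state = 0; path = [2, 0, 0, 0]

path = [2, 0, 0, 0]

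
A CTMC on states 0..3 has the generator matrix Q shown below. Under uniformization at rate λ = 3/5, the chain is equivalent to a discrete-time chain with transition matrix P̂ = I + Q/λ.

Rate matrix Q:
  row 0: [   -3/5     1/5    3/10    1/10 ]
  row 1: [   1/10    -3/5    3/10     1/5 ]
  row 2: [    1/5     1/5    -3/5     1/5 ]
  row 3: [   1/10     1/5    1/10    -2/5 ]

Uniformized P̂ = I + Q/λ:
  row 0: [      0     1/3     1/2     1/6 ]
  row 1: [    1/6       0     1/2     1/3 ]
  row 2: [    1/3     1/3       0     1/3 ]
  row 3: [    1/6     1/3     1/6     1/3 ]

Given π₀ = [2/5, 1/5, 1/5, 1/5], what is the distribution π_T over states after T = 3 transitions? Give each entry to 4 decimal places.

π = [0.1741, 0.2519, 0.2741, 0.3000]

t=0: π = [0.4000, 0.2000, 0.2000, 0.2000]
t=1: π = [0.1333, 0.2667, 0.3333, 0.2667]
t=2: π = [0.2000, 0.2444, 0.2444, 0.3111]
t=3: π = [0.1741, 0.2519, 0.2741, 0.3000]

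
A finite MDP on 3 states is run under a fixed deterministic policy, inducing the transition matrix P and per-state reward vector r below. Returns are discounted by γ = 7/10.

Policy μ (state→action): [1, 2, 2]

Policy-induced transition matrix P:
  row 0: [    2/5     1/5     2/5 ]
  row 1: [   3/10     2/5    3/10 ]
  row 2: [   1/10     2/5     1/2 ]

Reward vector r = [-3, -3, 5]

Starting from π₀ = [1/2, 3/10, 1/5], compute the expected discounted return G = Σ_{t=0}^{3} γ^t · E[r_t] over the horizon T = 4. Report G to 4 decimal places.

t=0: π = [0.5000, 0.3000, 0.2000], E[r] = -1.4000, γ^t·E[r] = -1.400000, running G = -1.400000
t=1: π = [0.3100, 0.3000, 0.3900], E[r] = 0.1200, γ^t·E[r] = 0.084000, running G = -1.316000
t=2: π = [0.2530, 0.3380, 0.4090], E[r] = 0.2720, γ^t·E[r] = 0.133280, running G = -1.182720
t=3: π = [0.2435, 0.3494, 0.4071], E[r] = 0.2568, γ^t·E[r] = 0.088082, running G = -1.094638

G = -1.0946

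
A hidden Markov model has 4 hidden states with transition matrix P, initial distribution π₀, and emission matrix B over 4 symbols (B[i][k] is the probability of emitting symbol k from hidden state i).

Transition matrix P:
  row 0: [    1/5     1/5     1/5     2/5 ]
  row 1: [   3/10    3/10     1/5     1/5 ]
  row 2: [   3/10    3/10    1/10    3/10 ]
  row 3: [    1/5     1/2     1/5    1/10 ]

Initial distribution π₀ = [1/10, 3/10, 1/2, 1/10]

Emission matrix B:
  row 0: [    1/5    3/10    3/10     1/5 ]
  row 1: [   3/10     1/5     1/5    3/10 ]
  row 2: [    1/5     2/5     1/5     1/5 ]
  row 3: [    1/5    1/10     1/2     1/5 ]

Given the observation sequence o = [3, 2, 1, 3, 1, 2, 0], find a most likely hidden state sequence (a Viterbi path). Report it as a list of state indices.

path = [2, 3, 1, 1, 0, 3, 1]

t=0: δ = [2.000e-02, 9.000e-02, 1.000e-01, 2.000e-02]  (obs o_0=3)
t=1: δ = [9.000e-03, 6.000e-03, 3.600e-03, 1.500e-02]  ψ = [2, 2, 1, 2]  (obs o_1=2)
t=2: δ = [9.000e-04, 1.500e-03, 1.200e-03, 3.600e-04]  ψ = [3, 3, 3, 0]  (obs o_2=1)
t=3: δ = [9.000e-05, 1.350e-04, 6.000e-05, 7.200e-05]  ψ = [1, 1, 1, 0]  (obs o_3=3)
t=4: δ = [1.215e-05, 8.100e-06, 1.080e-05, 3.600e-06]  ψ = [1, 1, 1, 0]  (obs o_4=1)
t=5: δ = [9.720e-07, 6.480e-07, 4.860e-07, 2.430e-06]  ψ = [2, 2, 0, 0]  (obs o_5=2)
t=6: δ = [9.720e-08, 3.645e-07, 9.720e-08, 7.776e-08]  ψ = [3, 3, 3, 0]  (obs o_6=0)
backtrack: best end state = 1; path = [2, 3, 1, 1, 0, 3, 1]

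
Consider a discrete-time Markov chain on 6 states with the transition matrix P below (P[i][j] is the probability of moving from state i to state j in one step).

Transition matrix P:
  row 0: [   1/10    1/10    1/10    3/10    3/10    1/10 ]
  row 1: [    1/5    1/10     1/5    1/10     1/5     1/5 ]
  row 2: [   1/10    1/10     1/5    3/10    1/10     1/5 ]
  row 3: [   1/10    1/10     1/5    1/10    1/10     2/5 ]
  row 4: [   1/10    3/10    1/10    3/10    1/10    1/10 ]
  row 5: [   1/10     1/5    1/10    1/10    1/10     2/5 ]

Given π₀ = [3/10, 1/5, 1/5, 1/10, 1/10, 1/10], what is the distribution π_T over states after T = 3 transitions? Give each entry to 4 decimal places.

t=0: π = [0.3000, 0.2000, 0.2000, 0.1000, 0.1000, 0.1000]
t=1: π = [0.1200, 0.1300, 0.1500, 0.2200, 0.1800, 0.2000]
t=2: π = [0.1130, 0.1560, 0.1500, 0.1900, 0.1370, 0.2540]
t=3: π = [0.1156, 0.1528, 0.1496, 0.1800, 0.1382, 0.2638]

π = [0.1156, 0.1528, 0.1496, 0.1800, 0.1382, 0.2638]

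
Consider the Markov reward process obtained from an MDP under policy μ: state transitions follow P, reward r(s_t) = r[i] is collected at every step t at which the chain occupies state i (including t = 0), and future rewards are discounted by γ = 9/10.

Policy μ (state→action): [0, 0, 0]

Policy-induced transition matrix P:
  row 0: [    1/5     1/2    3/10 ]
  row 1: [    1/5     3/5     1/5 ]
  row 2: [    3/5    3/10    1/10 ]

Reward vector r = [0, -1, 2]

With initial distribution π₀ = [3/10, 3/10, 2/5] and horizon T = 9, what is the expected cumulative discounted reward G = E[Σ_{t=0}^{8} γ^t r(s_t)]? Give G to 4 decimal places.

G = 0.0554

t=0: π = [0.3000, 0.3000, 0.4000], E[r] = 0.5000, γ^t·E[r] = 0.500000, running G = 0.500000
t=1: π = [0.3600, 0.4500, 0.1900], E[r] = -0.0700, γ^t·E[r] = -0.063000, running G = 0.437000
t=2: π = [0.2760, 0.5070, 0.2170], E[r] = -0.0730, γ^t·E[r] = -0.059130, running G = 0.377870
t=3: π = [0.2868, 0.5073, 0.2059], E[r] = -0.0955, γ^t·E[r] = -0.069620, running G = 0.308251
t=4: π = [0.2824, 0.5096, 0.2081], E[r] = -0.0934, γ^t·E[r] = -0.061260, running G = 0.246990
t=5: π = [0.2832, 0.5093, 0.2074], E[r] = -0.0945, γ^t·E[r] = -0.055791, running G = 0.191199
t=6: π = [0.2830, 0.5094, 0.2076], E[r] = -0.0943, γ^t·E[r] = -0.050108, running G = 0.141091
t=7: π = [0.2830, 0.5094, 0.2075], E[r] = -0.0944, γ^t·E[r] = -0.045128, running G = 0.095964
t=8: π = [0.2830, 0.5094, 0.2075], E[r] = -0.0943, γ^t·E[r] = -0.040609, running G = 0.055355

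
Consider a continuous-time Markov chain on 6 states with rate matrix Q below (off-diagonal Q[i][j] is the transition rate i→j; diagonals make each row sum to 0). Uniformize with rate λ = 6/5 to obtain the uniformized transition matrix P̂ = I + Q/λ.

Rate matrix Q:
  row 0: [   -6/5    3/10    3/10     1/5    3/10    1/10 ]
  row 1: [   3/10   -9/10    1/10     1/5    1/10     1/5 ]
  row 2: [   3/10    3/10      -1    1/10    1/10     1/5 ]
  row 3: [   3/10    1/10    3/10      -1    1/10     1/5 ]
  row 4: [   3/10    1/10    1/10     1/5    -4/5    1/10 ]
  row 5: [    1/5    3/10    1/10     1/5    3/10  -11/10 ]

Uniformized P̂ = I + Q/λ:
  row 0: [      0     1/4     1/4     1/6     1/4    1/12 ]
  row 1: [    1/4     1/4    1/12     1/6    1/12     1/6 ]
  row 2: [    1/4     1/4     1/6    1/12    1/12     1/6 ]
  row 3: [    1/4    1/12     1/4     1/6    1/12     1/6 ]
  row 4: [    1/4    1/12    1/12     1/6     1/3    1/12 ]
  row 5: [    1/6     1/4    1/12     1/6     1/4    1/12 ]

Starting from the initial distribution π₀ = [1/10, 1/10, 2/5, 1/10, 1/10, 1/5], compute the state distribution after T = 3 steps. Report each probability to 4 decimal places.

π = [0.1929, 0.1943, 0.1529, 0.1539, 0.1803, 0.1257]

t=0: π = [0.1000, 0.1000, 0.4000, 0.1000, 0.1000, 0.2000]
t=1: π = [0.2083, 0.2167, 0.1500, 0.1333, 0.1583, 0.1333]
t=2: π = [0.1868, 0.2014, 0.1528, 0.1542, 0.1799, 0.1250]
t=3: π = [0.1929, 0.1943, 0.1529, 0.1539, 0.1803, 0.1257]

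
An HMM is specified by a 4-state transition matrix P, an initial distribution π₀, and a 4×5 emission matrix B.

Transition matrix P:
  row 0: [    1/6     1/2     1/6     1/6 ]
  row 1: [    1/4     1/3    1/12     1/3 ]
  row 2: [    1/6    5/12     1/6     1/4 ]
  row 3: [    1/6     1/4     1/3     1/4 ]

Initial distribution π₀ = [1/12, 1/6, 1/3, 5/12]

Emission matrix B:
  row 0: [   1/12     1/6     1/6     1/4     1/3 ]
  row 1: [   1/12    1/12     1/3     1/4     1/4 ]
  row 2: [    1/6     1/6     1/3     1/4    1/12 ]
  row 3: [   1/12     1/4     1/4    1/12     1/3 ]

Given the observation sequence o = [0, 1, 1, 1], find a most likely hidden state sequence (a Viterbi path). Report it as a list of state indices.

t=0: δ = [6.944e-03, 1.389e-02, 5.556e-02, 3.472e-02]  (obs o_0=0)
t=1: δ = [1.543e-03, 1.929e-03, 1.929e-03, 3.472e-03]  ψ = [2, 2, 3, 2]  (obs o_1=1)
t=2: δ = [9.645e-05, 7.234e-05, 1.929e-04, 2.170e-04]  ψ = [3, 3, 3, 3]  (obs o_2=1)
t=3: δ = [6.028e-06, 6.698e-06, 1.206e-05, 1.356e-05]  ψ = [3, 2, 3, 3]  (obs o_3=1)
backtrack: best end state = 3; path = [2, 3, 3, 3]

path = [2, 3, 3, 3]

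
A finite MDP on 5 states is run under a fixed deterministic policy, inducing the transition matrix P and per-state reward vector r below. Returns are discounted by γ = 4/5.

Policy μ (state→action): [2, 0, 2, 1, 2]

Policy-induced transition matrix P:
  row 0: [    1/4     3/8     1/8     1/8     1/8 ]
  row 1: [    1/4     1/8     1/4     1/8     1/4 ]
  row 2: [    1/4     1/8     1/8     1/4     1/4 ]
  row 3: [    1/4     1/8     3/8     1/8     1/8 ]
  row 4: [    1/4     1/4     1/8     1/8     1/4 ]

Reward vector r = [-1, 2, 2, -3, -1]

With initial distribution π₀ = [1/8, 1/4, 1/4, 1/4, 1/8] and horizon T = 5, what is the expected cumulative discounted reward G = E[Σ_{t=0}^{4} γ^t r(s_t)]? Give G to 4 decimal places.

G = -0.2672

t=0: π = [0.1250, 0.2500, 0.2500, 0.2500, 0.1250], E[r] = 0.0000, γ^t·E[r] = 0.000000, running G = 0.000000
t=1: π = [0.2500, 0.1719, 0.2188, 0.1563, 0.2031], E[r] = -0.1406, γ^t·E[r] = -0.112500, running G = -0.112500
t=2: π = [0.2500, 0.2129, 0.1855, 0.1523, 0.1992], E[r] = -0.1094, γ^t·E[r] = -0.070000, running G = -0.182500
t=3: π = [0.2500, 0.2124, 0.1897, 0.1482, 0.1997], E[r] = -0.0901, γ^t·E[r] = -0.046125, running G = -0.228625
t=4: π = [0.2500, 0.2125, 0.1886, 0.1487, 0.2002], E[r] = -0.0942, γ^t·E[r] = -0.038600, running G = -0.267225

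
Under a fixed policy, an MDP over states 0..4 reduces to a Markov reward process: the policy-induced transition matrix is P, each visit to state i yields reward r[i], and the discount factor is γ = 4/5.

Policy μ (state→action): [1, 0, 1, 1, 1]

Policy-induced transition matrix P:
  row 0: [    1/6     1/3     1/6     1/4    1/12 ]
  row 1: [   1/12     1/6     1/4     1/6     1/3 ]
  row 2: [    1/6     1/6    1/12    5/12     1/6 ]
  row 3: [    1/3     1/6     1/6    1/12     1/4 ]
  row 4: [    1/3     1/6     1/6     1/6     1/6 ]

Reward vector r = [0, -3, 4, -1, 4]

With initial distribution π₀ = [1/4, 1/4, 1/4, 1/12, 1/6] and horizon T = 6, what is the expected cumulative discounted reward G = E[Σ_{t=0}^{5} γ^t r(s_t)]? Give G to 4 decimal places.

t=0: π = [0.2500, 0.2500, 0.2500, 0.0833, 0.1667], E[r] = 0.8333, γ^t·E[r] = 0.833333, running G = 0.833333
t=1: π = [0.1875, 0.2083, 0.1667, 0.2431, 0.1944], E[r] = 0.5764, γ^t·E[r] = 0.461111, running G = 1.294444
t=2: π = [0.2222, 0.1979, 0.1701, 0.2037, 0.2060], E[r] = 0.7072, γ^t·E[r] = 0.452593, running G = 1.747037
t=3: π = [0.2185, 0.2037, 0.1690, 0.2107, 0.1981], E[r] = 0.6465, γ^t·E[r] = 0.331012, running G = 2.078049
t=4: π = [0.2178, 0.2031, 0.1696, 0.2096, 0.2000], E[r] = 0.6594, γ^t·E[r] = 0.270071, running G = 2.348120
t=5: π = [0.2180, 0.2030, 0.1695, 0.2097, 0.1998], E[r] = 0.6585, γ^t·E[r] = 0.215766, running G = 2.563887

G = 2.5639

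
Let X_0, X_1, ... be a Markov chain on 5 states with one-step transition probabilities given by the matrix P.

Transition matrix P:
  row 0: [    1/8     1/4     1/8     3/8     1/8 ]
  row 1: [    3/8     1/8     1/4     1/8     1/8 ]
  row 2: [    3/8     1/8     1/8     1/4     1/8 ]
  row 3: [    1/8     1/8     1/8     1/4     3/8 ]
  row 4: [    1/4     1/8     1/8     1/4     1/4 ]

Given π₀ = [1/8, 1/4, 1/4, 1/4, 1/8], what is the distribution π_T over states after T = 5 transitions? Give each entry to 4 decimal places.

t=0: π = [0.1250, 0.2500, 0.2500, 0.2500, 0.1250]
t=1: π = [0.2656, 0.1406, 0.1563, 0.2344, 0.2031]
t=2: π = [0.2246, 0.1582, 0.1426, 0.2656, 0.2090]
t=3: π = [0.2263, 0.1531, 0.1448, 0.2583, 0.2175]
t=4: π = [0.2267, 0.1533, 0.1441, 0.2592, 0.2168]
t=5: π = [0.2265, 0.1533, 0.1442, 0.2592, 0.2169]

π = [0.2265, 0.1533, 0.1442, 0.2592, 0.2169]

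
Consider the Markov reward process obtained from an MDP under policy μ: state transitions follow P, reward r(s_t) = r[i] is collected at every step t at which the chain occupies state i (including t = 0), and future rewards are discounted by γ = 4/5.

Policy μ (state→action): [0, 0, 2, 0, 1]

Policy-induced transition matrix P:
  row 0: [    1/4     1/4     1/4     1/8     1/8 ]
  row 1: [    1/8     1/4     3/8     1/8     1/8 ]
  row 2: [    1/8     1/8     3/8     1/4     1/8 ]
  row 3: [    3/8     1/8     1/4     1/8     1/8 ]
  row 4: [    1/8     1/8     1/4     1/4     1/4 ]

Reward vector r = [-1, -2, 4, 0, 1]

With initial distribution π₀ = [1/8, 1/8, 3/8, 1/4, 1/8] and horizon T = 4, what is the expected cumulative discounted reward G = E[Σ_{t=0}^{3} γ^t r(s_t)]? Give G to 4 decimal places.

t=0: π = [0.1250, 0.1250, 0.3750, 0.2500, 0.1250], E[r] = 1.2500, γ^t·E[r] = 1.250000, running G = 1.250000
t=1: π = [0.2031, 0.1563, 0.3125, 0.1875, 0.1406], E[r] = 0.8750, γ^t·E[r] = 0.700000, running G = 1.950000
t=2: π = [0.1973, 0.1699, 0.3086, 0.1816, 0.1426], E[r] = 0.8398, γ^t·E[r] = 0.537500, running G = 2.487500
t=3: π = [0.1951, 0.1709, 0.3098, 0.1814, 0.1428], E[r] = 0.8452, γ^t·E[r] = 0.432750, running G = 2.920250

G = 2.9203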